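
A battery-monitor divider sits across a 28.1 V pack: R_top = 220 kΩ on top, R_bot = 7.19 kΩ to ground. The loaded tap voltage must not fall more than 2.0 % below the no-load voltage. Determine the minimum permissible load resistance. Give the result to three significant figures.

Output resistance R_th = R_top‖R_bot = (220 × 7.19)/227.2 = 6.962 kΩ.
The fractional drop is R_th/(R_th + R_L); requiring this ≤ 0.0200 gives R_L ≥ R_th(1/0.0200 − 1) = 6.962 × 49.00 = 341 kΩ.

R_L(min) ≈ 341 kΩ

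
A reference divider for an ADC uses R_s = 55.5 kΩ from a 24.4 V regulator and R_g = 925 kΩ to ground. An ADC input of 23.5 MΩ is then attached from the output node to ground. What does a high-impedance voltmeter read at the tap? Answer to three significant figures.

V_out ≈ 23.0 V

The load sits in parallel with R_g: R_g‖R_L = (925 × 23500) / (925 + 23500) = 890.0 kΩ.
V_out = 24.4 × 890.0 / (55.5 + 890.0) = 24.4 × 890.0/945.5 = 23.0 V.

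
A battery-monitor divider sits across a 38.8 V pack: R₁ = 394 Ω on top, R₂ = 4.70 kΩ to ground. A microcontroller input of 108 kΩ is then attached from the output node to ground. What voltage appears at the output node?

V_out ≈ 35.7 V

The load sits in parallel with R₂: R₂‖R_L = (4700 × 108000) / (4700 + 108000) = 4504 Ω.
V_out = 38.8 × 4504 / (394 + 4504) = 38.8 × 4504/4898 = 35.7 V.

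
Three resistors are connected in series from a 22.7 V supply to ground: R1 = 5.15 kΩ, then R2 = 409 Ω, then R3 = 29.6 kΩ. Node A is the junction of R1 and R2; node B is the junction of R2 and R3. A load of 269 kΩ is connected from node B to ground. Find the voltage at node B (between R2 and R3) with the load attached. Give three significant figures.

V ≈ 18.8 V

At node B, R3 is in parallel with the load: R3‖R_L = 26670 Ω.
Below node A the resistance is R2 + (R3‖R_L) = 27070 Ω, so V_A = 22.7 × 27070/32220 = 19.07 V.
Then V_B = V_A × (R3‖R_L)/(R2 + R3‖R_L) = 19.07 × 26670/27070 = 18.8 V.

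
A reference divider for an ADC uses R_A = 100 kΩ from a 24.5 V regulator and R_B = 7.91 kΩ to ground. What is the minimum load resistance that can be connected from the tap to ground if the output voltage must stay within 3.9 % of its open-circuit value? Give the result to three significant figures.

R_L(min) ≈ 181 kΩ

Output resistance R_th = R_A‖R_B = (100 × 7.91)/107.9 = 7.330 kΩ.
The fractional drop is R_th/(R_th + R_L); requiring this ≤ 0.0390 gives R_L ≥ R_th(1/0.0390 − 1) = 7.330 × 24.64 = 181 kΩ.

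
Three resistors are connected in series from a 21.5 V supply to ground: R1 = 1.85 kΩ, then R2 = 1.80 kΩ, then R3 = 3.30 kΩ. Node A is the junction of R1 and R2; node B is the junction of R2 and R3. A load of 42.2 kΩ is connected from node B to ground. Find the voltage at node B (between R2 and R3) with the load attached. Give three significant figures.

At node B, R3 is in parallel with the load: R3‖R_L = 3.061 kΩ.
Below node A the resistance is R2 + (R3‖R_L) = 4.861 kΩ, so V_A = 21.5 × 4.861/6.711 = 15.57 V.
Then V_B = V_A × (R3‖R_L)/(R2 + R3‖R_L) = 15.57 × 3.061/4.861 = 9.81 V.

V ≈ 9.81 V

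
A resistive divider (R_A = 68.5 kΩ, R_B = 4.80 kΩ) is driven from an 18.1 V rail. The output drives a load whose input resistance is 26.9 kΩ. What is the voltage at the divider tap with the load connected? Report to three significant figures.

V_out ≈ 1.02 V

The load sits in parallel with R_B: R_B‖R_L = (4.80 × 26.9) / (4.80 + 26.9) = 4.073 kΩ.
V_out = 18.1 × 4.073 / (68.5 + 4.073) = 18.1 × 4.073/72.57 = 1.02 V.
(Unloaded it would have been 1.19 V.)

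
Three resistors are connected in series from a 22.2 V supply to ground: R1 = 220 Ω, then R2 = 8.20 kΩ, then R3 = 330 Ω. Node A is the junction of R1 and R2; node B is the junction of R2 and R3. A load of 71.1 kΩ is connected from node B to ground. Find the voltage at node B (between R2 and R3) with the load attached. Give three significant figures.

V ≈ 0.834 V

At node B, R3 is in parallel with the load: R3‖R_L = 328.5 Ω.
Below node A the resistance is R2 + (R3‖R_L) = 8528 Ω, so V_A = 22.2 × 8528/8748 = 21.64 V.
Then V_B = V_A × (R3‖R_L)/(R2 + R3‖R_L) = 21.64 × 328.5/8528 = 0.834 V.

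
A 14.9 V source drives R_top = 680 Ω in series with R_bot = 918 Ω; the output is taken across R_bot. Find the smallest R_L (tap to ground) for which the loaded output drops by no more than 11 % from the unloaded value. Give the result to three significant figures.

R_L(min) ≈ 3.16 kΩ

Output resistance R_th = R_top‖R_bot = (680 × 918)/1598 = 390.6 Ω.
The fractional drop is R_th/(R_th + R_L); requiring this ≤ 0.110 gives R_L ≥ R_th(1/0.110 − 1) = 390.6 × 8.091 = 3.16 kΩ.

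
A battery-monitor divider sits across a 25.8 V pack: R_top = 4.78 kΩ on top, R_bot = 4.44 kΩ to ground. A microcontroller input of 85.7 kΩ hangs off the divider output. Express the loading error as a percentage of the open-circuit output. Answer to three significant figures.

The divider's output (Thévenin) resistance is R_top‖R_bot = 2.302 kΩ.
Fractional drop under load = R_th/(R_th + R_L) = 2.302 / (2.302 + 85.7) = 0.02616.
So the output falls by 2.62 %.

2.62 %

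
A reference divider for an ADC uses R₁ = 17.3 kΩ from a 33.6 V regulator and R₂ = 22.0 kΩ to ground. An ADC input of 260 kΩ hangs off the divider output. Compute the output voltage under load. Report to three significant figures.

The load sits in parallel with R₂: R₂‖R_L = (22.0 × 260) / (22.0 + 260) = 20.28 kΩ.
V_out = 33.6 × 20.28 / (17.3 + 20.28) = 33.6 × 20.28/37.58 = 18.1 V.
(Unloaded it would have been 18.8 V.)

V_out ≈ 18.1 V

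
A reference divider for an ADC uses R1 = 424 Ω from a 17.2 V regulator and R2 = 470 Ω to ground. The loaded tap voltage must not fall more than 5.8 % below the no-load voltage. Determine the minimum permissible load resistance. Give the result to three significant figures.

Output resistance R_th = R1‖R2 = (424 × 470)/894.0 = 222.9 Ω.
The fractional drop is R_th/(R_th + R_L); requiring this ≤ 0.0580 gives R_L ≥ R_th(1/0.0580 − 1) = 222.9 × 16.24 = 3.62 kΩ.

R_L(min) ≈ 3.62 kΩ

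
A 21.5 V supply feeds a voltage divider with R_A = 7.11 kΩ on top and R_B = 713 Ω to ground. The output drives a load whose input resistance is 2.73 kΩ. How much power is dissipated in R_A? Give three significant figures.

P ≈ 55.8 mW

Total resistance from the source is R_A + (R_B‖R_L) = 7675 Ω, so I = 21.5/7675 Ω = 2.801 mA.
P = I²·R_A = (2.801 mA)² × 7.11 kΩ = 55.8 mW.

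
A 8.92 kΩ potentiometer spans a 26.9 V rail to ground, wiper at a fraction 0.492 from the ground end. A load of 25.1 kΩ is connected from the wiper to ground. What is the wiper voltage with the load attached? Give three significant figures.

The wiper splits the pot into (1−α)R = 4.531 kΩ above and αR = 4.389 kΩ below.
Lower section ‖ load = 3.736 kΩ.
V_wiper = 26.9 × 3.736/(4.531 + 3.736) = 12.2 V.

V ≈ 12.2 V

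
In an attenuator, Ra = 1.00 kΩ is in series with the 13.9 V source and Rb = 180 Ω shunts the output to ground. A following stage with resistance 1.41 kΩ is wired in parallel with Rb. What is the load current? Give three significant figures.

I_L ≈ 1.36 mA

Rb‖R_L = 159.6 Ω; V_out = 13.9 × 159.6/1160 = 1.913 V.
I_L = V_out / R_L = 1.913 / 1.41 kΩ = 1.36 mA.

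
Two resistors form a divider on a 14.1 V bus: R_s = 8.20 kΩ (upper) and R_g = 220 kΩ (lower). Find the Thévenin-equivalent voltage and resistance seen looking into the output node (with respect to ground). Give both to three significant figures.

V_th = 13.6 V, R_th = 7.91 kΩ

V_th is the open-circuit tap voltage: 14.1 × 220/(8.20 + 220) = 13.6 V.
With the supply zeroed, R_s and R_g appear in parallel from the tap: R_th = R_s‖R_g = (8.20 × 220)/228.2 = 7.91 kΩ.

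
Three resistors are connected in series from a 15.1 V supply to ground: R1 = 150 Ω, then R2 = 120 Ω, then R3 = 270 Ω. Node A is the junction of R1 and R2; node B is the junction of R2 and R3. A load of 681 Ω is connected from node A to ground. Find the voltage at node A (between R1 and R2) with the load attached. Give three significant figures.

Below node A the series string R2+R3 = 390.0 Ω sits in parallel with the 681 Ω load: 248.0 Ω.
V_A = 15.1 × 248.0/(150 + 248.0) = 9.41 V.

V ≈ 9.41 V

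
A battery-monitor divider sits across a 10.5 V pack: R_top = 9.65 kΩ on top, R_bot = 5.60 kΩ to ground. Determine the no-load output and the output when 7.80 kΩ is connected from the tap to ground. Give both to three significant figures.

Unloaded: 3.86 V; loaded: 2.65 V

Open-circuit: V = 10.5 × 5.60/(9.65 + 5.60) = 3.86 V.
With the load, R_bot becomes R_bot‖R_L = 3.260 kΩ, so V = 10.5 × 3.260/12.91 = 2.65 V.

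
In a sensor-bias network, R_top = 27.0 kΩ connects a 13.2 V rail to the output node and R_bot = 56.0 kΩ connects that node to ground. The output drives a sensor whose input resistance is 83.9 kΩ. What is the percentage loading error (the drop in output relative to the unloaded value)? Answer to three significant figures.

17.8 %

The divider's output (Thévenin) resistance is R_top‖R_bot = 18.22 kΩ.
Fractional drop under load = R_th/(R_th + R_L) = 18.22 / (18.22 + 83.9) = 0.1784.
So the output falls by 17.8 %.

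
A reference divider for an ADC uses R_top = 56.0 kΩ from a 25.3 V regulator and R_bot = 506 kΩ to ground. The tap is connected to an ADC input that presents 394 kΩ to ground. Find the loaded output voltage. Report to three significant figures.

The load sits in parallel with R_bot: R_bot‖R_L = (506 × 394) / (506 + 394) = 221.5 kΩ.
V_out = 25.3 × 221.5 / (56.0 + 221.5) = 25.3 × 221.5/277.5 = 20.2 V.

V_out ≈ 20.2 V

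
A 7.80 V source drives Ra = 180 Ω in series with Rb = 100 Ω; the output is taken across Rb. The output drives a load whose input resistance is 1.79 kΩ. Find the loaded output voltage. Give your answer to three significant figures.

The load sits in parallel with Rb: Rb‖R_L = (100 × 1790) / (100 + 1790) = 94.71 Ω.
V_out = 7.80 × 94.71 / (180 + 94.71) = 7.80 × 94.71/274.7 = 2.69 V.
(Unloaded it would have been 2.79 V.)

V_out ≈ 2.69 V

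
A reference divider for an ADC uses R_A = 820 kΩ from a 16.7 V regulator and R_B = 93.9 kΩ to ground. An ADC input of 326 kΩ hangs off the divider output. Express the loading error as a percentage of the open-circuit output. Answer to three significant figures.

20.5 %

Unloaded V = 16.7 × 93.9/913.9 = 1.716 V.
Loaded: R_B‖R_L = 72.90 kΩ, giving V = 16.7 × 72.90/892.9 = 1.363 V.
Drop = (1.716 − 1.363) / 1.716 = 20.5 %.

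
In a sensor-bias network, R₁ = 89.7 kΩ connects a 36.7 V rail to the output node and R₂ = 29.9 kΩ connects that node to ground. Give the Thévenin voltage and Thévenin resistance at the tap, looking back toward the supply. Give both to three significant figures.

V_th is the open-circuit tap voltage: 36.7 × 29.9/(89.7 + 29.9) = 9.18 V.
With the supply zeroed, R₁ and R₂ appear in parallel from the tap: R_th = R₁‖R₂ = (89.7 × 29.9)/119.6 = 22.4 kΩ.

V_th = 9.18 V, R_th = 22.4 kΩ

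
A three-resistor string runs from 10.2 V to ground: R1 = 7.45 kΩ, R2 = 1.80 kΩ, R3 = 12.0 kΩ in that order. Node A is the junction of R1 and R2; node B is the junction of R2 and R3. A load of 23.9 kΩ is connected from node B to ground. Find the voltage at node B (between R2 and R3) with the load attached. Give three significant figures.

V ≈ 4.73 V

At node B, R3 is in parallel with the load: R3‖R_L = 7.989 kΩ.
Below node A the resistance is R2 + (R3‖R_L) = 9.789 kΩ, so V_A = 10.2 × 9.789/17.24 = 5.792 V.
Then V_B = V_A × (R3‖R_L)/(R2 + R3‖R_L) = 5.792 × 7.989/9.789 = 4.73 V.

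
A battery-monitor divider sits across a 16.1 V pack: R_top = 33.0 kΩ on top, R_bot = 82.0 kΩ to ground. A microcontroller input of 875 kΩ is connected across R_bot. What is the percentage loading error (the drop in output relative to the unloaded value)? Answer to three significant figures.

2.62 %

The divider's output (Thévenin) resistance is R_top‖R_bot = 23.53 kΩ.
Fractional drop under load = R_th/(R_th + R_L) = 23.53 / (23.53 + 875) = 0.02619.
So the output falls by 2.62 %.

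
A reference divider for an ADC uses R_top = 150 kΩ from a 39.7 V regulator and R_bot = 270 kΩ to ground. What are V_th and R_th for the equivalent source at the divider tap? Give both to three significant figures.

V_th = 25.5 V, R_th = 96.4 kΩ

V_th is the open-circuit tap voltage: 39.7 × 270/(150 + 270) = 25.5 V.
With the supply zeroed, R_top and R_bot appear in parallel from the tap: R_th = R_top‖R_bot = (150 × 270)/420.0 = 96.4 kΩ.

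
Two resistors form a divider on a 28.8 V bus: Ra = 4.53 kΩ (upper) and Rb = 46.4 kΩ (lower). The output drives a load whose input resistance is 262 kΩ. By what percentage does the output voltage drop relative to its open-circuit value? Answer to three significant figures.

The divider's output (Thévenin) resistance is Ra‖Rb = 4.127 kΩ.
Fractional drop under load = R_th/(R_th + R_L) = 4.127 / (4.127 + 262) = 0.01551.
So the output falls by 1.55 %.

1.55 %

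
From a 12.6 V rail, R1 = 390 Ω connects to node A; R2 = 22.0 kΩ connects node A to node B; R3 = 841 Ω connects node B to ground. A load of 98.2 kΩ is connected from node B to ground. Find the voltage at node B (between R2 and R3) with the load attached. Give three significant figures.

V ≈ 0.452 V

At node B, R3 is in parallel with the load: R3‖R_L = 833.9 Ω.
Below node A the resistance is R2 + (R3‖R_L) = 22830 Ω, so V_A = 12.6 × 22830/23220 = 12.39 V.
Then V_B = V_A × (R3‖R_L)/(R2 + R3‖R_L) = 12.39 × 833.9/22830 = 0.452 V.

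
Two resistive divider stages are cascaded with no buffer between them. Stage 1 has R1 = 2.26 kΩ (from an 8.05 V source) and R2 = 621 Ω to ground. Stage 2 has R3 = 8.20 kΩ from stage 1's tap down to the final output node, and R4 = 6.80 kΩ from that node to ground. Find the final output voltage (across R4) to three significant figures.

V_out ≈ 0.762 V

Stage 2 presents R3+R4 = 15000 Ω as a load on stage 1's tap.
Stage 1's lower leg becomes R2‖(R3+R4) = 596.3 Ω, so V_mid = 8.05 × 596.3/2856 = 1.681 V.
Stage 2 is itself unloaded: V_out = V_mid × R4/(R3+R4) = 1.681 × 6800/15000 = 0.762 V.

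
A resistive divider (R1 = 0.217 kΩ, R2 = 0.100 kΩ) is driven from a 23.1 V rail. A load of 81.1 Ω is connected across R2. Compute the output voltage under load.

The load sits in parallel with R2: R2‖R_L = (100 × 81.1) / (100 + 81.1) = 44.78 Ω.
V_out = 23.1 × 44.78 / (217 + 44.78) = 23.1 × 44.78/261.8 = 3.95 V.

V_out ≈ 3.95 V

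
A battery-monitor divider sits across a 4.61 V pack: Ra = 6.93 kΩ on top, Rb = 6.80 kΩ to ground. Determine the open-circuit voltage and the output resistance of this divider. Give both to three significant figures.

V_th = 2.28 V, R_th = 3.43 kΩ

V_th is the open-circuit tap voltage: 4.61 × 6.80/(6.93 + 6.80) = 2.28 V.
With the supply zeroed, Ra and Rb appear in parallel from the tap: R_th = Ra‖Rb = (6.93 × 6.80)/13.73 = 3.43 kΩ.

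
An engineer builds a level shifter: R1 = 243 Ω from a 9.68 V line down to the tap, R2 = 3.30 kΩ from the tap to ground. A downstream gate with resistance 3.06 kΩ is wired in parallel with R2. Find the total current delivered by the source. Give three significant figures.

I ≈ 5.29 mA

R2‖R_L = 1588 Ω, so the source sees R1 + R2‖R_L = 1831 Ω.
I = 9.68 V / 1831 Ω = 5.29 mA.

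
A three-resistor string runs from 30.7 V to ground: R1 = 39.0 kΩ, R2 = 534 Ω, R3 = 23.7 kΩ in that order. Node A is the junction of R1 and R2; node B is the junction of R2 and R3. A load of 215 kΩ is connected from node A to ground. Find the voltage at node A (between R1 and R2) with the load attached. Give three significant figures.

Below node A the series string R2+R3 = 24230 Ω sits in parallel with the 215000 Ω load: 21780 Ω.
V_A = 30.7 × 21780/(39000 + 21780) = 11.0 V.

V ≈ 11.0 V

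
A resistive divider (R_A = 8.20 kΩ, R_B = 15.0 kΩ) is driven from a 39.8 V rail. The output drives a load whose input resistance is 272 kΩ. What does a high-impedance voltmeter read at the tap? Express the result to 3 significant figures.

The load sits in parallel with R_B: R_B‖R_L = (15.0 × 272) / (15.0 + 272) = 14.22 kΩ.
V_out = 39.8 × 14.22 / (8.20 + 14.22) = 39.8 × 14.22/22.42 = 25.2 V.
(Unloaded it would have been 25.7 V.)

V_out ≈ 25.2 V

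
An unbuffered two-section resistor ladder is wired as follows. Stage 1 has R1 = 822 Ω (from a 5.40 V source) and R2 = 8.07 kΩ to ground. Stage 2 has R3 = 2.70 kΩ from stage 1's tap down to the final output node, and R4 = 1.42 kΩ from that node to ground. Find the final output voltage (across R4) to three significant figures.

Stage 2 presents R3+R4 = 4120 Ω as a load on stage 1's tap.
Stage 1's lower leg becomes R2‖(R3+R4) = 2728 Ω, so V_mid = 5.40 × 2728/3550 = 4.149 V.
Stage 2 is itself unloaded: V_out = V_mid × R4/(R3+R4) = 4.149 × 1420/4120 = 1.43 V.

V_out ≈ 1.43 V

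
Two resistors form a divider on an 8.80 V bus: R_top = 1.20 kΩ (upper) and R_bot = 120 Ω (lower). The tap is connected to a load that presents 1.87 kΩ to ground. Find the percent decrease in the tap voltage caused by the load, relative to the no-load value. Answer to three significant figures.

5.51 %

The divider's output (Thévenin) resistance is R_top‖R_bot = 109.1 Ω.
Fractional drop under load = R_th/(R_th + R_L) = 109.1 / (109.1 + 1870) = 0.05512.
So the output falls by 5.51 %.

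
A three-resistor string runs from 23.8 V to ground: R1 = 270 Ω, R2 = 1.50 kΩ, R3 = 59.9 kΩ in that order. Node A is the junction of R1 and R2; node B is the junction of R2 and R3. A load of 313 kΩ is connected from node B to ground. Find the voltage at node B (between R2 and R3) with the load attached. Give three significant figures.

V ≈ 23.0 V

At node B, R3 is in parallel with the load: R3‖R_L = 50280 Ω.
Below node A the resistance is R2 + (R3‖R_L) = 51780 Ω, so V_A = 23.8 × 51780/52050 = 23.68 V.
Then V_B = V_A × (R3‖R_L)/(R2 + R3‖R_L) = 23.68 × 50280/51780 = 23.0 V.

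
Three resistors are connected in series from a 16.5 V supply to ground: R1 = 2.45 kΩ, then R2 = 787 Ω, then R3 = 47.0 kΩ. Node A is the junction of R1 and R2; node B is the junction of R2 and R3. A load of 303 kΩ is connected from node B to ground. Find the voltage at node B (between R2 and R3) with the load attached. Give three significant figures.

V ≈ 15.3 V

At node B, R3 is in parallel with the load: R3‖R_L = 40690 Ω.
Below node A the resistance is R2 + (R3‖R_L) = 41480 Ω, so V_A = 16.5 × 41480/43930 = 15.58 V.
Then V_B = V_A × (R3‖R_L)/(R2 + R3‖R_L) = 15.58 × 40690/41480 = 15.3 V.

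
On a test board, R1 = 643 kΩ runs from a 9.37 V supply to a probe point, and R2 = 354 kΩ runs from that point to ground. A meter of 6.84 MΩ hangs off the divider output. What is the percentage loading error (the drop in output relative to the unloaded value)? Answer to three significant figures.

The divider's output (Thévenin) resistance is R1‖R2 = 228.3 kΩ.
Fractional drop under load = R_th/(R_th + R_L) = 228.3 / (228.3 + 6840) = 0.03230.
So the output falls by 3.23 %.

3.23 %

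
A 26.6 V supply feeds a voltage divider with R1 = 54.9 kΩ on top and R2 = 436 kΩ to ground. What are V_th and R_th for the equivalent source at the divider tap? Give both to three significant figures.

V_th = 23.6 V, R_th = 48.8 kΩ

V_th is the open-circuit tap voltage: 26.6 × 436/(54.9 + 436) = 23.6 V.
With the supply zeroed, R1 and R2 appear in parallel from the tap: R_th = R1‖R2 = (54.9 × 436)/490.9 = 48.8 kΩ.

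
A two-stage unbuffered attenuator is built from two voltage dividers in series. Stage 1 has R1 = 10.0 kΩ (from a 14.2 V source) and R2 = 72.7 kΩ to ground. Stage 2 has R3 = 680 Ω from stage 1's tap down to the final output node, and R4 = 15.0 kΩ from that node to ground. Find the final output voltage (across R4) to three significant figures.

V_out ≈ 7.65 V

Stage 2 presents R3+R4 = 15680 Ω as a load on stage 1's tap.
Stage 1's lower leg becomes R2‖(R3+R4) = 12900 Ω, so V_mid = 14.2 × 12900/22900 = 7.999 V.
Stage 2 is itself unloaded: V_out = V_mid × R4/(R3+R4) = 7.999 × 15000/15680 = 7.65 V.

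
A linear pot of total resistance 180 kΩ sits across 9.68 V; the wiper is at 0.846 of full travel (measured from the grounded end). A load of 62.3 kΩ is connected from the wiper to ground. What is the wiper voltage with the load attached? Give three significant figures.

V ≈ 5.95 V

The wiper splits the pot into (1−α)R = 27.72 kΩ above and αR = 152.3 kΩ below.
Lower section ‖ load = 44.21 kΩ.
V_wiper = 9.68 × 44.21/(27.72 + 44.21) = 5.95 V.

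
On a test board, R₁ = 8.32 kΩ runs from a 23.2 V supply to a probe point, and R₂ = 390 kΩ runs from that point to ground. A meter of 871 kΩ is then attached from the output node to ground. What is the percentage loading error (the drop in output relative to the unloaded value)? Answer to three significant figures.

0.927 %

The divider's output (Thévenin) resistance is R₁‖R₂ = 8.146 kΩ.
Fractional drop under load = R_th/(R_th + R_L) = 8.146 / (8.146 + 871) = 0.009266.
So the output falls by 0.927 %.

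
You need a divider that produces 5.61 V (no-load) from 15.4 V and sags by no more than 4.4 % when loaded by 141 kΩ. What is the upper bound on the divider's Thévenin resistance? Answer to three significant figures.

Loading drop = R_th/(R_th + R_L) ≤ 0.0440, so R_th ≤ R_L · ε/(1−ε) = 141 kΩ × 0.0440/0.9560 = 6.49 kΩ.
(Any R1, R2 with R2/(R1+R2) = 0.364 and R1‖R2 ≤ 6.49 kΩ will meet the spec.)

R_th ≤ 6.49 kΩ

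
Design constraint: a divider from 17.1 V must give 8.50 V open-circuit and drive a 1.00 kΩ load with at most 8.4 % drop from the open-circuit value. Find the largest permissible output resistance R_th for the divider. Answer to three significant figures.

R_th ≤ 91.7 Ω

Loading drop = R_th/(R_th + R_L) ≤ 0.0840, so R_th ≤ R_L · ε/(1−ε) = 1.00 kΩ × 0.0840/0.9160 = 91.7 Ω.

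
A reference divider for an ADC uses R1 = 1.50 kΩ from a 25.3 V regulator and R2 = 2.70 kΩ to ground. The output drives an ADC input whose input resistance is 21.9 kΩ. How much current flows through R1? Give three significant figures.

R2‖R_L = 2.404 kΩ, so the source sees R1 + R2‖R_L = 3.904 kΩ.
I = 25.3 V / 3.904 kΩ = 6.48 mA.

I ≈ 6.48 mA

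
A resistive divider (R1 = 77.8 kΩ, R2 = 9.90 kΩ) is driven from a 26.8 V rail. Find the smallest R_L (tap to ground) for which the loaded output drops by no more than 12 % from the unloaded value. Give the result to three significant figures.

Output resistance R_th = R1‖R2 = (77.8 × 9.90)/87.70 = 8.782 kΩ.
The fractional drop is R_th/(R_th + R_L); requiring this ≤ 0.120 gives R_L ≥ R_th(1/0.120 − 1) = 8.782 × 7.333 = 64.4 kΩ.

R_L(min) ≈ 64.4 kΩ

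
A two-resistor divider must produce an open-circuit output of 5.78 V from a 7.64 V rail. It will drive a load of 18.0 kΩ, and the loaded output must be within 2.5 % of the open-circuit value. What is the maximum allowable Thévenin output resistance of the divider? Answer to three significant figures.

Loading drop = R_th/(R_th + R_L) ≤ 0.0250, so R_th ≤ R_L · ε/(1−ε) = 18.0 kΩ × 0.0250/0.9750 = 462 Ω.

R_th ≤ 462 Ω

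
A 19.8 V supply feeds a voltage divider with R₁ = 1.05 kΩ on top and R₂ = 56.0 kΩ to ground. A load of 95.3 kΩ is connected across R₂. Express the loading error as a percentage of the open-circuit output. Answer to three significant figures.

1.07 %

The divider's output (Thévenin) resistance is R₁‖R₂ = 1.031 kΩ.
Fractional drop under load = R_th/(R_th + R_L) = 1.031 / (1.031 + 95.3) = 0.01070.
So the output falls by 1.07 %.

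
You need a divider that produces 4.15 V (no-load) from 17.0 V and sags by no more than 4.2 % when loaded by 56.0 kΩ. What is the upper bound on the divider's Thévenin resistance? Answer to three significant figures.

R_th ≤ 2.46 kΩ

Loading drop = R_th/(R_th + R_L) ≤ 0.0420, so R_th ≤ R_L · ε/(1−ε) = 56.0 kΩ × 0.0420/0.9580 = 2.46 kΩ.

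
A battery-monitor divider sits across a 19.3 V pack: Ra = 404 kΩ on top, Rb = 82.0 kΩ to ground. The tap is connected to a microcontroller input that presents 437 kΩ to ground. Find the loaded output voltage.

The load sits in parallel with Rb: Rb‖R_L = (82.0 × 437) / (82.0 + 437) = 69.04 kΩ.
V_out = 19.3 × 69.04 / (404 + 69.04) = 19.3 × 69.04/473.0 = 2.82 V.
(Unloaded it would have been 3.26 V.)

V_out ≈ 2.82 V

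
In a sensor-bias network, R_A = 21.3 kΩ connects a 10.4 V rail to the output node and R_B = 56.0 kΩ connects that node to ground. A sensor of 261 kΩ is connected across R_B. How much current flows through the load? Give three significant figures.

R_B‖R_L = 46.11 kΩ; V_out = 10.4 × 46.11/67.41 = 7.114 V.
I_L = V_out / R_L = 7.114 / 261 kΩ = 0.0273 mA.

I_L ≈ 0.0273 mA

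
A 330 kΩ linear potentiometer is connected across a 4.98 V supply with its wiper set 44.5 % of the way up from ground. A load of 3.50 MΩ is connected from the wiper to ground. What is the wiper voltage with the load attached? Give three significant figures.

The wiper splits the pot into (1−α)R = 183.1 kΩ above and αR = 146.8 kΩ below.
Lower section ‖ load = 140.9 kΩ.
V_wiper = 4.98 × 140.9/(183.1 + 140.9) = 2.17 V.

V ≈ 2.17 V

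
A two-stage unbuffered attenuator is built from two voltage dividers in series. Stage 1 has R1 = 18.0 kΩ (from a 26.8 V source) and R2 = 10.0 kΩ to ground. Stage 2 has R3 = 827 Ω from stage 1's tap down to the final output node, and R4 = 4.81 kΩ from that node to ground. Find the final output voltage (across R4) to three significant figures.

V_out ≈ 3.82 V

Stage 2 presents R3+R4 = 5637 Ω as a load on stage 1's tap.
Stage 1's lower leg becomes R2‖(R3+R4) = 3605 Ω, so V_mid = 26.8 × 3605/21600 = 4.472 V.
Stage 2 is itself unloaded: V_out = V_mid × R4/(R3+R4) = 4.472 × 4810/5637 = 3.82 V.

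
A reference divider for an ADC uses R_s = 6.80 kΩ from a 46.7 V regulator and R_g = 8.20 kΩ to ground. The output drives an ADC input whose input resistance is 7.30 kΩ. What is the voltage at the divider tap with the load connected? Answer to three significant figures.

V_out ≈ 16.9 V

The load sits in parallel with R_g: R_g‖R_L = (8.20 × 7.30) / (8.20 + 7.30) = 3.862 kΩ.
V_out = 46.7 × 3.862 / (6.80 + 3.862) = 46.7 × 3.862/10.66 = 16.9 V.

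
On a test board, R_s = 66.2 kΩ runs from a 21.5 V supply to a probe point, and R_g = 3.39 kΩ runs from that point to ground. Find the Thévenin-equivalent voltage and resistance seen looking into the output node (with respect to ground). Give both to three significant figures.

V_th is the open-circuit tap voltage: 21.5 × 3.39/(66.2 + 3.39) = 1.05 V.
With the supply zeroed, R_s and R_g appear in parallel from the tap: R_th = R_s‖R_g = (66.2 × 3.39)/69.59 = 3.22 kΩ.

V_th = 1.05 V, R_th = 3.22 kΩ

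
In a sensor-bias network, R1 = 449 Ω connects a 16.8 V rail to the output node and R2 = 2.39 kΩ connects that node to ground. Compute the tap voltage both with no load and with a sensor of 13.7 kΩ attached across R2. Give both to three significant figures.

Unloaded: 14.1 V; loaded: 13.8 V

Open-circuit: V = 16.8 × 2390/(449 + 2390) = 14.1 V.
With the load, R2 becomes R2‖R_L = 2035 Ω, so V = 16.8 × 2035/2484 = 13.8 V.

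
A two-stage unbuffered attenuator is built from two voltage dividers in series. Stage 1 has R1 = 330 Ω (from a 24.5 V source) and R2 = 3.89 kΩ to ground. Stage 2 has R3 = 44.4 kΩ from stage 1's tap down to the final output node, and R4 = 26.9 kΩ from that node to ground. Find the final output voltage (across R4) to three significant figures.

Stage 2 presents R3+R4 = 71300 Ω as a load on stage 1's tap.
Stage 1's lower leg becomes R2‖(R3+R4) = 3689 Ω, so V_mid = 24.5 × 3689/4019 = 22.49 V.
Stage 2 is itself unloaded: V_out = V_mid × R4/(R3+R4) = 22.49 × 26900/71300 = 8.48 V.

V_out ≈ 8.48 V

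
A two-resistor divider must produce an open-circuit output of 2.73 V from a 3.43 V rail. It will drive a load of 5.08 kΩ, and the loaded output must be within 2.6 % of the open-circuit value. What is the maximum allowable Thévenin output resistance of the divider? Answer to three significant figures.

Loading drop = R_th/(R_th + R_L) ≤ 0.0260, so R_th ≤ R_L · ε/(1−ε) = 5.08 kΩ × 0.0260/0.9740 = 136 Ω.
(Any R1, R2 with R2/(R1+R2) = 0.796 and R1‖R2 ≤ 136 Ω will meet the spec.)

R_th ≤ 136 Ω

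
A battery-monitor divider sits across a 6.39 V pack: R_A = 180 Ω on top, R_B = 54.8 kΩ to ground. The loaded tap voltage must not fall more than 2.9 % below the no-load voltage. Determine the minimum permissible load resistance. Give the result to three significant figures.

Output resistance R_th = R_A‖R_B = (180 × 54800)/54980 = 179.4 Ω.
The fractional drop is R_th/(R_th + R_L); requiring this ≤ 0.0290 gives R_L ≥ R_th(1/0.0290 − 1) = 179.4 × 33.48 = 6.01 kΩ.

R_L(min) ≈ 6.01 kΩ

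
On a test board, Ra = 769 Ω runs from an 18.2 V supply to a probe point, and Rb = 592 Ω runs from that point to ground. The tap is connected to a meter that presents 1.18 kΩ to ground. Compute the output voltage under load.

The load sits in parallel with Rb: Rb‖R_L = (592 × 1180) / (592 + 1180) = 394.2 Ω.
V_out = 18.2 × 394.2 / (769 + 394.2) = 18.2 × 394.2/1163 = 6.17 V.

V_out ≈ 6.17 V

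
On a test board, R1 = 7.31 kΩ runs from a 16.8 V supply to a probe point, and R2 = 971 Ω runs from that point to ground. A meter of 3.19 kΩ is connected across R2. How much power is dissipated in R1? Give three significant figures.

P ≈ 31.8 mW

Total resistance from the source is R1 + (R2‖R_L) = 8054 Ω, so I = 16.8/8054 Ω = 2.086 mA.
P = I²·R1 = (2.086 mA)² × 7.31 kΩ = 31.8 mW.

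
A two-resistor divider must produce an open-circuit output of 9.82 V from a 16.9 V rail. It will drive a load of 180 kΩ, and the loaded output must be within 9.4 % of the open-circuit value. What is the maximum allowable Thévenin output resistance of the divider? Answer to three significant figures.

Loading drop = R_th/(R_th + R_L) ≤ 0.0940, so R_th ≤ R_L · ε/(1−ε) = 180 kΩ × 0.0940/0.9060 = 18.7 kΩ.

R_th ≤ 18.7 kΩ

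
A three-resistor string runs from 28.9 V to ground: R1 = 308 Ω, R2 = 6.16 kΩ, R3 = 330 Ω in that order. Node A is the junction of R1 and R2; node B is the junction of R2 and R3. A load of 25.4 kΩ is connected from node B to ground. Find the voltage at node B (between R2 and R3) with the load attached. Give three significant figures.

V ≈ 1.39 V

At node B, R3 is in parallel with the load: R3‖R_L = 325.8 Ω.
Below node A the resistance is R2 + (R3‖R_L) = 6486 Ω, so V_A = 28.9 × 6486/6794 = 27.59 V.
Then V_B = V_A × (R3‖R_L)/(R2 + R3‖R_L) = 27.59 × 325.8/6486 = 1.39 V.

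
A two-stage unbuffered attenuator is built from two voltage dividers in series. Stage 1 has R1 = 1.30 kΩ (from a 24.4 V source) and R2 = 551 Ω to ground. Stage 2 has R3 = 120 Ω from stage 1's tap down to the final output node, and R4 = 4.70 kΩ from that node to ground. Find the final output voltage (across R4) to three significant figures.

V_out ≈ 6.56 V

Stage 2 presents R3+R4 = 4820 Ω as a load on stage 1's tap.
Stage 1's lower leg becomes R2‖(R3+R4) = 494.5 Ω, so V_mid = 24.4 × 494.5/1794 = 6.724 V.
Stage 2 is itself unloaded: V_out = V_mid × R4/(R3+R4) = 6.724 × 4700/4820 = 6.56 V.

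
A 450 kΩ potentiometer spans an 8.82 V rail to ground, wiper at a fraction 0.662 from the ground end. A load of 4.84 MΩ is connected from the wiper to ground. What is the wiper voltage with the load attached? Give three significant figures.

The wiper splits the pot into (1−α)R = 152.1 kΩ above and αR = 297.9 kΩ below.
Lower section ‖ load = 280.6 kΩ.
V_wiper = 8.82 × 280.6/(152.1 + 280.6) = 5.72 V.

V ≈ 5.72 V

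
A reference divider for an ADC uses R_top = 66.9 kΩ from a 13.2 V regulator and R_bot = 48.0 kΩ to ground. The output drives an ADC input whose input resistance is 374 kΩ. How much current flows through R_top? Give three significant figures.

R_bot‖R_L = 42.54 kΩ, so the source sees R_top + R_bot‖R_L = 109.4 kΩ.
I = 13.2 V / 109.4 kΩ = 0.121 mA.

I ≈ 0.121 mA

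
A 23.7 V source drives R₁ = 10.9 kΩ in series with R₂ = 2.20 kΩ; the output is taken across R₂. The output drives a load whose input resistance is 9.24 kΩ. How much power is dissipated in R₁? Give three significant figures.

P ≈ 38.1 mW

Total resistance from the source is R₁ + (R₂‖R_L) = 12.68 kΩ, so I = 23.7/12.68 kΩ = 1.870 mA.
P = I²·R₁ = (1.870 mA)² × 10.9 kΩ = 38.1 mW.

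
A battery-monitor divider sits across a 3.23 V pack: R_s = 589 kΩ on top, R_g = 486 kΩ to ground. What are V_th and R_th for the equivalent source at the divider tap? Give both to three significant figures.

V_th is the open-circuit tap voltage: 3.23 × 486/(589 + 486) = 1.46 V.
With the supply zeroed, R_s and R_g appear in parallel from the tap: R_th = R_s‖R_g = (589 × 486)/1075 = 266 kΩ.

V_th = 1.46 V, R_th = 266 kΩ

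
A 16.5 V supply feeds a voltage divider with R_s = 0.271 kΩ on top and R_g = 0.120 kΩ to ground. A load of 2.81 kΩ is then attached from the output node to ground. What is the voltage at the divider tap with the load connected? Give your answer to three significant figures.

V_out ≈ 4.92 V

The load sits in parallel with R_g: R_g‖R_L = (120 × 2810) / (120 + 2810) = 115.1 Ω.
V_out = 16.5 × 115.1 / (271 + 115.1) = 16.5 × 115.1/386.1 = 4.92 V.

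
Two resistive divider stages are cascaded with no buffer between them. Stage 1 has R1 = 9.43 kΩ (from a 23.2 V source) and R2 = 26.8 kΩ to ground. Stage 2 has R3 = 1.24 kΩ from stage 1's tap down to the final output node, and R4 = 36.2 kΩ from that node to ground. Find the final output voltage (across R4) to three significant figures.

Stage 2 presents R3+R4 = 37.44 kΩ as a load on stage 1's tap.
Stage 1's lower leg becomes R2‖(R3+R4) = 15.62 kΩ, so V_mid = 23.2 × 15.62/25.05 = 14.47 V.
Stage 2 is itself unloaded: V_out = V_mid × R4/(R3+R4) = 14.47 × 36.2/37.44 = 14.0 V.

V_out ≈ 14.0 V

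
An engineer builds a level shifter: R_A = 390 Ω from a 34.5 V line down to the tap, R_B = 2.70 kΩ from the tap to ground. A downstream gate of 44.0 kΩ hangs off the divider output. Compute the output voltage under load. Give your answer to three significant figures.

The load sits in parallel with R_B: R_B‖R_L = (2700 × 44000) / (2700 + 44000) = 2544 Ω.
V_out = 34.5 × 2544 / (390 + 2544) = 34.5 × 2544/2934 = 29.9 V.
(Unloaded it would have been 30.1 V.)

V_out ≈ 29.9 V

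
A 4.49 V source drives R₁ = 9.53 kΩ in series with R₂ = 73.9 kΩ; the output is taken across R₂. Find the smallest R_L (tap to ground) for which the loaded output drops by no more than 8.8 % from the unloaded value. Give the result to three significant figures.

R_L(min) ≈ 87.5 kΩ

Output resistance R_th = R₁‖R₂ = (9.53 × 73.9)/83.43 = 8.441 kΩ.
The fractional drop is R_th/(R_th + R_L); requiring this ≤ 0.0880 gives R_L ≥ R_th(1/0.0880 − 1) = 8.441 × 10.36 = 87.5 kΩ.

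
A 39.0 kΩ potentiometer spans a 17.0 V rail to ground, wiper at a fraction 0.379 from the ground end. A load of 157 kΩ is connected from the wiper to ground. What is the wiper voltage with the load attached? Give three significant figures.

V ≈ 6.09 V

The wiper splits the pot into (1−α)R = 24.22 kΩ above and αR = 14.78 kΩ below.
Lower section ‖ load = 13.51 kΩ.
V_wiper = 17.0 × 13.51/(24.22 + 13.51) = 6.09 V.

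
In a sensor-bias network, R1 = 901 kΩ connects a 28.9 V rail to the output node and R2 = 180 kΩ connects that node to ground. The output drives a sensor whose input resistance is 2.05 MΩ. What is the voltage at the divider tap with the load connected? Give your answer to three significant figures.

The load sits in parallel with R2: R2‖R_L = (180 × 2050) / (180 + 2050) = 165.5 kΩ.
V_out = 28.9 × 165.5 / (901 + 165.5) = 28.9 × 165.5/1066 = 4.48 V.
(Unloaded it would have been 4.81 V.)

V_out ≈ 4.48 V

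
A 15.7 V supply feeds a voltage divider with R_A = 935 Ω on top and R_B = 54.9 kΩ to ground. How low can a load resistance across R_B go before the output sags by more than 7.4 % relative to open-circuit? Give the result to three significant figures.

R_L(min) ≈ 11.5 kΩ

Output resistance R_th = R_A‖R_B = (935 × 54900)/55840 = 919.3 Ω.
The fractional drop is R_th/(R_th + R_L); requiring this ≤ 0.0740 gives R_L ≥ R_th(1/0.0740 − 1) = 919.3 × 12.51 = 11.5 kΩ.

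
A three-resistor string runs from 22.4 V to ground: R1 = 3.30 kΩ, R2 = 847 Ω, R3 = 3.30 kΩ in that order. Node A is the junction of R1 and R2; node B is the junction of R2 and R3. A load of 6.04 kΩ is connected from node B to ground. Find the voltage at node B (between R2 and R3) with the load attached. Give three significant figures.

At node B, R3 is in parallel with the load: R3‖R_L = 2134 Ω.
Below node A the resistance is R2 + (R3‖R_L) = 2981 Ω, so V_A = 22.4 × 2981/6281 = 10.63 V.
Then V_B = V_A × (R3‖R_L)/(R2 + R3‖R_L) = 10.63 × 2134/2981 = 7.61 V.

V ≈ 7.61 V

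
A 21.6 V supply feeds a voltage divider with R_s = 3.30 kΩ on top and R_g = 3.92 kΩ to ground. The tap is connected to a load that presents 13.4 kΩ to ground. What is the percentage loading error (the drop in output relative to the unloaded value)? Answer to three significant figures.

Unloaded V = 21.6 × 3.92/7.220 = 11.727 V.
Loaded: R_g‖R_L = 3.033 kΩ, giving V = 21.6 × 3.033/6.333 = 10.344 V.
Drop = (11.727 − 10.344) / 11.727 = 11.8 %.

11.8 %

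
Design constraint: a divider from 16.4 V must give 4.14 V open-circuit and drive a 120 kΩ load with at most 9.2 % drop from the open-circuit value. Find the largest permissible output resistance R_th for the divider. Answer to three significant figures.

R_th ≤ 12.2 kΩ

Loading drop = R_th/(R_th + R_L) ≤ 0.0920, so R_th ≤ R_L · ε/(1−ε) = 120 kΩ × 0.0920/0.9080 = 12.2 kΩ.
(Any R1, R2 with R2/(R1+R2) = 0.252 and R1‖R2 ≤ 12.2 kΩ will meet the spec.)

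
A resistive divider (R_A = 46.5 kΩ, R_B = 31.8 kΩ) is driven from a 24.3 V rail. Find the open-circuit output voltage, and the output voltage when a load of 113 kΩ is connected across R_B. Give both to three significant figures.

Open-circuit: V = 24.3 × 31.8/(46.5 + 31.8) = 9.87 V.
With the load, R_B becomes R_B‖R_L = 24.82 kΩ, so V = 24.3 × 24.82/71.32 = 8.46 V.

Unloaded: 9.87 V; loaded: 8.46 V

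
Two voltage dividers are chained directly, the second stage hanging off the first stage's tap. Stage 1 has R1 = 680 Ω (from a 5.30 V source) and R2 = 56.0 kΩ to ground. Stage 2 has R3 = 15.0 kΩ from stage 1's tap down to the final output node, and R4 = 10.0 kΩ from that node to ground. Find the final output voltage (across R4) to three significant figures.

V_out ≈ 2.04 V

Stage 2 presents R3+R4 = 25000 Ω as a load on stage 1's tap.
Stage 1's lower leg becomes R2‖(R3+R4) = 17280 Ω, so V_mid = 5.30 × 17280/17960 = 5.099 V.
Stage 2 is itself unloaded: V_out = V_mid × R4/(R3+R4) = 5.099 × 10000/25000 = 2.04 V.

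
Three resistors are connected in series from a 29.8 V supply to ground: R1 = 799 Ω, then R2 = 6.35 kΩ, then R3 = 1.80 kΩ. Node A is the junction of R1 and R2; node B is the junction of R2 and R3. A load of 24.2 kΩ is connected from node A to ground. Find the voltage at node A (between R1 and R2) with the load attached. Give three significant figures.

V ≈ 26.3 V

Below node A the series string R2+R3 = 8150 Ω sits in parallel with the 24200 Ω load: 6097 Ω.
V_A = 29.8 × 6097/(799 + 6097) = 26.3 V.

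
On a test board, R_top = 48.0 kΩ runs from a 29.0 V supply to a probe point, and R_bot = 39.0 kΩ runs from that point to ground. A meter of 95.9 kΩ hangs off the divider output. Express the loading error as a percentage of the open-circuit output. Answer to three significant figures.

18.3 %

Unloaded V = 29.0 × 39.0/87.00 = 13.00 V.
Loaded: R_bot‖R_L = 27.72 kΩ, giving V = 29.0 × 27.72/75.72 = 10.62 V.
Drop = (13.00 − 10.62) / 13.00 = 18.3 %.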